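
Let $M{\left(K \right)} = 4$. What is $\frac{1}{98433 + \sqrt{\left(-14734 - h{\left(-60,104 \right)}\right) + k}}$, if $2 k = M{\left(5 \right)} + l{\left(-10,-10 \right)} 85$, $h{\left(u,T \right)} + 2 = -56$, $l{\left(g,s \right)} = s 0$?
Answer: $\frac{98433}{9689070163} - \frac{i \sqrt{14674}}{9689070163} \approx 1.0159 \cdot 10^{-5} - 1.2502 \cdot 10^{-8} i$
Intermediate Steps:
$l{\left(g,s \right)} = 0$
$h{\left(u,T \right)} = -58$ ($h{\left(u,T \right)} = -2 - 56 = -58$)
$k = 2$ ($k = \frac{4 + 0 \cdot 85}{2} = \frac{4 + 0}{2} = \frac{1}{2} \cdot 4 = 2$)
$\frac{1}{98433 + \sqrt{\left(-14734 - h{\left(-60,104 \right)}\right) + k}} = \frac{1}{98433 + \sqrt{\left(-14734 - -58\right) + 2}} = \frac{1}{98433 + \sqrt{\left(-14734 + 58\right) + 2}} = \frac{1}{98433 + \sqrt{-14676 + 2}} = \frac{1}{98433 + \sqrt{-14674}} = \frac{1}{98433 + i \sqrt{14674}}$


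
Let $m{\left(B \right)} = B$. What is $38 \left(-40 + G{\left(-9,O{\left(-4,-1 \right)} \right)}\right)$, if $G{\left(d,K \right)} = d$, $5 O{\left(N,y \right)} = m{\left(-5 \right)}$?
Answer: $-1862$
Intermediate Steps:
$O{\left(N,y \right)} = -1$ ($O{\left(N,y \right)} = \frac{1}{5} \left(-5\right) = -1$)
$38 \left(-40 + G{\left(-9,O{\left(-4,-1 \right)} \right)}\right) = 38 \left(-40 - 9\right) = 38 \left(-49\right) = -1862$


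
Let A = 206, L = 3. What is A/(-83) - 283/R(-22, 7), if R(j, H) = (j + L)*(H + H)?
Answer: -31307/22078 ≈ -1.4180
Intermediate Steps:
R(j, H) = 2*H*(3 + j) (R(j, H) = (j + 3)*(H + H) = (3 + j)*(2*H) = 2*H*(3 + j))
A/(-83) - 283/R(-22, 7) = 206/(-83) - 283*1/(14*(3 - 22)) = 206*(-1/83) - 283/(2*7*(-19)) = -206/83 - 283/(-266) = -206/83 - 283*(-1/266) = -206/83 + 283/266 = -31307/22078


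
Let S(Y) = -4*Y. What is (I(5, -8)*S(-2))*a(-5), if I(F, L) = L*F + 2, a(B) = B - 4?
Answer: 2736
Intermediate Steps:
a(B) = -4 + B
I(F, L) = 2 + F*L (I(F, L) = F*L + 2 = 2 + F*L)
(I(5, -8)*S(-2))*a(-5) = ((2 + 5*(-8))*(-4*(-2)))*(-4 - 5) = ((2 - 40)*8)*(-9) = -38*8*(-9) = -304*(-9) = 2736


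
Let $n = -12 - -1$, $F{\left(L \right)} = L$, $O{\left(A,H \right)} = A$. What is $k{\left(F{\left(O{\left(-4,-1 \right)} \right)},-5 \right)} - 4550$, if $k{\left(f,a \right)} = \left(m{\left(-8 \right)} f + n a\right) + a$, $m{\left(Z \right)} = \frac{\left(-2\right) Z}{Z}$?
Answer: $-4492$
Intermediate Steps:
$m{\left(Z \right)} = -2$
$n = -11$ ($n = -12 + 1 = -11$)
$k{\left(f,a \right)} = - 10 a - 2 f$ ($k{\left(f,a \right)} = \left(- 2 f - 11 a\right) + a = \left(- 11 a - 2 f\right) + a = - 10 a - 2 f$)
$k{\left(F{\left(O{\left(-4,-1 \right)} \right)},-5 \right)} - 4550 = \left(\left(-10\right) \left(-5\right) - -8\right) - 4550 = \left(50 + 8\right) - 4550 = 58 - 4550 = -4492$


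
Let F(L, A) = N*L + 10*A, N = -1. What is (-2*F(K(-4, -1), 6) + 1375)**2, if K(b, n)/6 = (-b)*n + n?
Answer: 1428025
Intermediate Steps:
K(b, n) = 6*n - 6*b*n (K(b, n) = 6*((-b)*n + n) = 6*(-b*n + n) = 6*(n - b*n) = 6*n - 6*b*n)
F(L, A) = -L + 10*A
(-2*F(K(-4, -1), 6) + 1375)**2 = (-2*(-6*(-1)*(1 - 1*(-4)) + 10*6) + 1375)**2 = (-2*(-6*(-1)*(1 + 4) + 60) + 1375)**2 = (-2*(-6*(-1)*5 + 60) + 1375)**2 = (-2*(-1*(-30) + 60) + 1375)**2 = (-2*(30 + 60) + 1375)**2 = (-2*90 + 1375)**2 = (-180 + 1375)**2 = 1195**2 = 1428025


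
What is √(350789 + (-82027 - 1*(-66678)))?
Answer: 4*√20965 ≈ 579.17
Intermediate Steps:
√(350789 + (-82027 - 1*(-66678))) = √(350789 + (-82027 + 66678)) = √(350789 - 15349) = √335440 = 4*√20965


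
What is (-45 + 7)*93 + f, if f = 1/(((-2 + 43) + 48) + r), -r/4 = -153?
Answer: -2477333/701 ≈ -3534.0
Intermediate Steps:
r = 612 (r = -4*(-153) = 612)
f = 1/701 (f = 1/(((-2 + 43) + 48) + 612) = 1/((41 + 48) + 612) = 1/(89 + 612) = 1/701 ≈ 0.0014265)
(-45 + 7)*93 + f = (-45 + 7)*93 + 1/701 = -38*93 + 1/701 = -3534 + 1/701 = -2477333/701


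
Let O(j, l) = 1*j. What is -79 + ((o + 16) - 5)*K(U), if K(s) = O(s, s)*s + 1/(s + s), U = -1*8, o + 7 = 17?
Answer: 20219/16 ≈ 1263.7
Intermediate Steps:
o = 10 (o = -7 + 17 = 10)
O(j, l) = j
U = -8
K(s) = s² + 1/(2*s) (K(s) = s*s + 1/(s + s) = s² + 1/(2*s))
-79 + ((o + 16) - 5)*K(U) = -79 + ((10 + 16) - 5)*((½ + (-8)³)/(-8)) = -79 + (26 - 5)*(-(½ - 512)/8) = -79 + 21*(-⅛*(-1023/2)) = -79 + 21*(1023/16) = -79 + 21483/16 = 20219/16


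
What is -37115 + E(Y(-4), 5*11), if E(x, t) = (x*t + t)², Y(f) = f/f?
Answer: -25015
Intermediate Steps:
Y(f) = 1
E(x, t) = (t + t*x)² (E(x, t) = (t*x + t)² = (t + t*x)²)
-37115 + E(Y(-4), 5*11) = -37115 + (5*11)²*(1 + 1)² = -37115 + 55²*2² = -37115 + 3025*4 = -37115 + 12100 = -25015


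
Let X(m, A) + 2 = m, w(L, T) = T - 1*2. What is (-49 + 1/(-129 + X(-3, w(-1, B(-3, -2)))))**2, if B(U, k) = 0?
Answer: 43125489/17956 ≈ 2401.7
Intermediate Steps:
w(L, T) = -2 + T (w(L, T) = T - 2 = -2 + T)
X(m, A) = -2 + m
(-49 + 1/(-129 + X(-3, w(-1, B(-3, -2)))))**2 = (-49 + 1/(-129 + (-2 - 3)))**2 = (-49 + 1/(-129 - 5))**2 = (-49 + 1/(-134))**2 = (-49 - 1/134)**2 = (-6567/134)**2 = 43125489/17956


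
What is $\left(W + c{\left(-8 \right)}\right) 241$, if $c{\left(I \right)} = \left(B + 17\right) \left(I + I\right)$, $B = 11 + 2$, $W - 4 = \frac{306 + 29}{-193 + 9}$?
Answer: $- \frac{21188479}{184} \approx -1.1515 \cdot 10^{5}$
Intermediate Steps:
$W = \frac{401}{184}$ ($W = 4 + \frac{306 + 29}{-193 + 9} = 4 + \frac{335}{-184} = 4 + 335 \left(- \frac{1}{184}\right) = 4 - \frac{335}{184} = \frac{401}{184} \approx 2.1793$)
$B = 13$
$c{\left(I \right)} = 60 I$ ($c{\left(I \right)} = \left(13 + 17\right) \left(I + I\right) = 30 \cdot 2 I = 60 I$)
$\left(W + c{\left(-8 \right)}\right) 241 = \left(\frac{401}{184} + 60 \left(-8\right)\right) 241 = \left(\frac{401}{184} - 480\right) 241 = \left(- \frac{87919}{184}\right) 241 = - \frac{21188479}{184}$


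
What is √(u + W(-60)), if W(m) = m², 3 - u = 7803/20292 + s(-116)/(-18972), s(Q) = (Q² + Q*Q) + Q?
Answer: 407*√622028477157/5346942 ≈ 60.034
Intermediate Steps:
s(Q) = Q + 2*Q² (s(Q) = (Q² + Q²) + Q = 2*Q² + Q = Q + 2*Q²)
u = 43073483/10693884 (u = 3 - (7803/20292 - 116*(1 + 2*(-116))/(-18972)) = 3 - (7803*(1/20292) - 116*(1 - 232)*(-1/18972)) = 3 - (2601/6764 - 116*(-231)*(-1/18972)) = 3 - (2601/6764 + 26796*(-1/18972)) = 3 - (2601/6764 - 2233/1581) = 3 - 1*(-10991831/10693884) = 3 + 10991831/10693884 = 43073483/10693884 ≈ 4.0279)
√(u + W(-60)) = √(43073483/10693884 + (-60)²) = √(43073483/10693884 + 3600) = √(38541055883/10693884) = 407*√622028477157/5346942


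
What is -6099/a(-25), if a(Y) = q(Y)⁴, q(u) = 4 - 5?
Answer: -6099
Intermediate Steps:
q(u) = -1
a(Y) = 1 (a(Y) = (-1)⁴ = 1)
-6099/a(-25) = -6099/1 = -6099*1 = -6099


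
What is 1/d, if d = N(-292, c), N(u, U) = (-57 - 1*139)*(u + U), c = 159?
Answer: 1/26068 ≈ 3.8361e-5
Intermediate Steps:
N(u, U) = -196*U - 196*u (N(u, U) = (-57 - 139)*(U + u) = -196*(U + u) = -196*U - 196*u)
d = 26068 (d = -196*159 - 196*(-292) = -31164 + 57232 = 26068)
1/d = 1/26068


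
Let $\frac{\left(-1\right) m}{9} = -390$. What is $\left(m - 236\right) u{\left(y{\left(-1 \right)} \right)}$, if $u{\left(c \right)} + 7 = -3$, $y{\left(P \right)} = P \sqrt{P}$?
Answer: $-32740$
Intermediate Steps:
$y{\left(P \right)} = P^{\frac{3}{2}}$
$m = 3510$ ($m = \left(-9\right) \left(-390\right) = 3510$)
$u{\left(c \right)} = -10$ ($u{\left(c \right)} = -7 - 3 = -10$)
$\left(m - 236\right) u{\left(y{\left(-1 \right)} \right)} = \left(3510 - 236\right) \left(-10\right) = 3274 \left(-10\right) = -32740$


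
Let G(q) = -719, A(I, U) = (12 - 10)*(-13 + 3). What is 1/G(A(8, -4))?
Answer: -1/719 ≈ -0.0013908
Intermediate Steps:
A(I, U) = -20 (A(I, U) = 2*(-10) = -20)
1/G(A(8, -4)) = 1/(-719) = -1/719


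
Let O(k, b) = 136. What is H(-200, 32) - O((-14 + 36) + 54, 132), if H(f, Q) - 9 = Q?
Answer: -95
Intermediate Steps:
H(f, Q) = 9 + Q
H(-200, 32) - O((-14 + 36) + 54, 132) = (9 + 32) - 1*136 = 41 - 136 = -95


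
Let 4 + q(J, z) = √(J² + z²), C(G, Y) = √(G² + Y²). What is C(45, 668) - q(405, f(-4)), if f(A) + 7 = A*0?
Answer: 4 + √448249 - √164074 ≈ 268.45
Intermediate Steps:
f(A) = -7 (f(A) = -7 + A*0 = -7 + 0 = -7)
q(J, z) = -4 + √(J² + z²)
C(45, 668) - q(405, f(-4)) = √(45² + 668²) - (-4 + √(405² + (-7)²)) = √(2025 + 446224) - (-4 + √(164025 + 49)) = √448249 - (-4 + √164074) = √448249 + (4 - √164074) = 4 + √448249 - √164074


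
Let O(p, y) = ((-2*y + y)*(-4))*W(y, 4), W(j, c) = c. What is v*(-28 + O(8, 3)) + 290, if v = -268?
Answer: -5070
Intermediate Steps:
O(p, y) = 16*y (O(p, y) = ((-2*y + y)*(-4))*4 = (-y*(-4))*4 = (4*y)*4 = 16*y)
v*(-28 + O(8, 3)) + 290 = -268*(-28 + 16*3) + 290 = -268*(-28 + 48) + 290 = -268*20 + 290 = -5360 + 290 = -5070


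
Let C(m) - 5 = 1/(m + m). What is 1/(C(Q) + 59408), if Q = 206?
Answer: 412/24478157 ≈ 1.6831e-5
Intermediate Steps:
C(m) = 5 + 1/(2*m) (C(m) = 5 + 1/(m + m) = 5 + 1/(2*m))
1/(C(Q) + 59408) = 1/((5 + (½)/206) + 59408) = 1/((5 + (½)*(1/206)) + 59408) = 1/((5 + 1/412) + 59408) = 1/(2061/412 + 59408) = 1/(24478157/412) = 412/24478157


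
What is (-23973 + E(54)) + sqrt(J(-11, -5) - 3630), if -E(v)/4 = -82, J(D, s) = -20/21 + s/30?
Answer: -23645 + I*sqrt(6405294)/42 ≈ -23645.0 + 60.259*I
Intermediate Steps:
J(D, s) = -20/21 + s/30 (J(D, s) = -20*1/21 + s*(1/30) = -20/21 + s/30)
E(v) = 328 (E(v) = -4*(-82) = 328)
(-23973 + E(54)) + sqrt(J(-11, -5) - 3630) = (-23973 + 328) + sqrt((-20/21 + (1/30)*(-5)) - 3630) = -23645 + sqrt((-20/21 - 1/6) - 3630) = -23645 + sqrt(-47/42 - 3630) = -23645 + sqrt(-152507/42) = -23645 + I*sqrt(6405294)/42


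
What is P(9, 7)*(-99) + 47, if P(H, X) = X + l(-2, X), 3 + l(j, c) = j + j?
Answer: 47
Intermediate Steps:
l(j, c) = -3 + 2*j (l(j, c) = -3 + (j + j) = -3 + 2*j)
P(H, X) = -7 + X (P(H, X) = X + (-3 + 2*(-2)) = X + (-3 - 4) = X - 7 = -7 + X)
P(9, 7)*(-99) + 47 = (-7 + 7)*(-99) + 47 = 0*(-99) + 47 = 0 + 47 = 47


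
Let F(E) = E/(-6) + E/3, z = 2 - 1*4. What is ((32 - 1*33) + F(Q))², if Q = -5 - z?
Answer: 9/4 ≈ 2.2500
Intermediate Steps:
z = -2 (z = 2 - 4 = -2)
Q = -3 (Q = -5 - 1*(-2) = -5 + 2 = -3)
F(E) = E/6 (F(E) = E*(-⅙) + E*(⅓) = -E/6 + E/3 = E/6)
((32 - 1*33) + F(Q))² = ((32 - 1*33) + (⅙)*(-3))² = ((32 - 33) - ½)² = (-1 - ½)² = (-3/2)² = 9/4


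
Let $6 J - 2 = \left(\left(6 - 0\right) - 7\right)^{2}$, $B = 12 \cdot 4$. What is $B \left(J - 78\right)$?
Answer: $-3720$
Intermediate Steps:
$B = 48$
$J = \frac{1}{2}$ ($J = \frac{1}{3} + \frac{\left(\left(6 - 0\right) - 7\right)^{2}}{6} = \frac{1}{3} + \frac{\left(\left(6 + 0\right) - 7\right)^{2}}{6} = \frac{1}{3} + \frac{\left(6 - 7\right)^{2}}{6} = \frac{1}{3} + \frac{\left(-1\right)^{2}}{6} = \frac{1}{3} + \frac{1}{6} \cdot 1 = \frac{1}{3} + \frac{1}{6} = \frac{1}{2} \approx 0.5$)
$B \left(J - 78\right) = 48 \left(\frac{1}{2} - 78\right) = 48 \left(- \frac{155}{2}\right) = -3720$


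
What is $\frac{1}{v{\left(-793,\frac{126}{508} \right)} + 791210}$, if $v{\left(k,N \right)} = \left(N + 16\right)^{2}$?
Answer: $\frac{64516}{51062736489} \approx 1.2635 \cdot 10^{-6}$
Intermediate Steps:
$v{\left(k,N \right)} = \left(16 + N\right)^{2}$
$\frac{1}{v{\left(-793,\frac{126}{508} \right)} + 791210} = \frac{1}{\left(16 + \frac{126}{508}\right)^{2} + 791210} = \frac{1}{\left(16 + 126 \cdot \frac{1}{508}\right)^{2} + 791210} = \frac{1}{\left(16 + \frac{63}{254}\right)^{2} + 791210} = \frac{1}{\left(\frac{4127}{254}\right)^{2} + 791210} = \frac{1}{\frac{17032129}{64516} + 791210} = \frac{1}{\frac{51062736489}{64516}} = \frac{64516}{51062736489}$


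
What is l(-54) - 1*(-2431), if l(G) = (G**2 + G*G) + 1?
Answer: 8264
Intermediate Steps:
l(G) = 1 + 2*G**2 (l(G) = (G**2 + G**2) + 1 = 2*G**2 + 1 = 1 + 2*G**2)
l(-54) - 1*(-2431) = (1 + 2*(-54)**2) - 1*(-2431) = (1 + 2*2916) + 2431 = (1 + 5832) + 2431 = 5833 + 2431 = 8264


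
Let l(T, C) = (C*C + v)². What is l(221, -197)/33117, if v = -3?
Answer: 1505905636/33117 ≈ 45472.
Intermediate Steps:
l(T, C) = (-3 + C²)² (l(T, C) = (C*C - 3)² = (C² - 3)² = (-3 + C²)²)
l(221, -197)/33117 = (-3 + (-197)²)²/33117 = (-3 + 38809)²*(1/33117) = 38806²*(1/33117) = 1505905636*(1/33117) = 1505905636/33117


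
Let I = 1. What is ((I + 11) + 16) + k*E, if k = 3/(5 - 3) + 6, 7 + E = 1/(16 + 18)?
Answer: -1651/68 ≈ -24.279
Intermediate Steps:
E = -237/34 (E = -7 + 1/(16 + 18) = -7 + 1/34 = -237/34 ≈ -6.9706)
k = 15/2 (k = 3/2 + 6 = 15/2 ≈ 7.5000)
((I + 11) + 16) + k*E = ((1 + 11) + 16) + (15/2)*(-237/34) = (12 + 16) - 3555/68 = 28 - 3555/68 = -1651/68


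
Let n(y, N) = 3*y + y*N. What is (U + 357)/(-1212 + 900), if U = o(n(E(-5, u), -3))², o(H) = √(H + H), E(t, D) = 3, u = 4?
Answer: -119/104 ≈ -1.1442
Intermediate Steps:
n(y, N) = 3*y + N*y
o(H) = √2*√H (o(H) = √(2*H) = √2*√H)
U = 0 (U = (√2*√(3*(3 - 3)))² = (√2*√(3*0))² = (√2*√0)² = (√2*0)² = 0² = 0)
(U + 357)/(-1212 + 900) = (0 + 357)/(-1212 + 900) = 357/(-312) = 357*(-1/312) = -119/104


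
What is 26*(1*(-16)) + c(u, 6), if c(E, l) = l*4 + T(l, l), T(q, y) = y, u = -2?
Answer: -386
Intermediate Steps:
c(E, l) = 5*l (c(E, l) = l*4 + l = 4*l + l = 5*l)
26*(1*(-16)) + c(u, 6) = 26*(1*(-16)) + 5*6 = 26*(-16) + 30 = -416 + 30 = -386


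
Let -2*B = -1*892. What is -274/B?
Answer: -137/223 ≈ -0.61435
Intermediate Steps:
B = 446 (B = -(-1)*892/2 = -½*(-892) = 446)
-274/B = -274/446 = -274*1/446 = -137/223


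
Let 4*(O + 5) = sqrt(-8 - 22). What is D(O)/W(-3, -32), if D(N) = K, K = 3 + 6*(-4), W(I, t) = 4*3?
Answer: -7/4 ≈ -1.7500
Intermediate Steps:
W(I, t) = 12
O = -5 + I*sqrt(30)/4 (O = -5 + sqrt(-8 - 22)/4 = -5 + sqrt(-30)/4 = -5 + (I*sqrt(30))/4 = -5 + I*sqrt(30)/4 ≈ -5.0 + 1.3693*I)
K = -21 (K = 3 - 24 = -21)
D(N) = -21
D(O)/W(-3, -32) = -21/12 = -21*1/12 = -7/4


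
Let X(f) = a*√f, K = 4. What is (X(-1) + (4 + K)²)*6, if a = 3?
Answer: 384 + 18*I ≈ 384.0 + 18.0*I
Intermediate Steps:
X(f) = 3*√f
(X(-1) + (4 + K)²)*6 = (3*√(-1) + (4 + 4)²)*6 = (3*I + 8²)*6 = (3*I + 64)*6 = (64 + 3*I)*6 = 384 + 18*I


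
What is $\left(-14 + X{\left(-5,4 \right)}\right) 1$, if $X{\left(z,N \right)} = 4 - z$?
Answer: $-5$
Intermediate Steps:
$\left(-14 + X{\left(-5,4 \right)}\right) 1 = \left(-14 + \left(4 - -5\right)\right) 1 = \left(-14 + \left(4 + 5\right)\right) 1 = \left(-14 + 9\right) 1 = \left(-5\right) 1 = -5$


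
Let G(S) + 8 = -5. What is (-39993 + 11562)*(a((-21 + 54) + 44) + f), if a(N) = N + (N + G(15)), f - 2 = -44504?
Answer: 1261227591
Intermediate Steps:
f = -44502 (f = 2 - 44504 = -44502)
G(S) = -13 (G(S) = -8 - 5 = -13)
a(N) = -13 + 2*N (a(N) = N + (N - 13) = N + (-13 + N) = -13 + 2*N)
(-39993 + 11562)*(a((-21 + 54) + 44) + f) = (-39993 + 11562)*((-13 + 2*((-21 + 54) + 44)) - 44502) = -28431*((-13 + 2*(33 + 44)) - 44502) = -28431*((-13 + 2*77) - 44502) = -28431*((-13 + 154) - 44502) = -28431*(141 - 44502) = -28431*(-44361) = 1261227591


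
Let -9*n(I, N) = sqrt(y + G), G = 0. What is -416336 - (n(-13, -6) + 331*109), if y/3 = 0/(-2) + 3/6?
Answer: -452415 + sqrt(6)/18 ≈ -4.5242e+5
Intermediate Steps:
y = 3/2 (y = 3*(0/(-2) + 3/6) = 3*(0*(-1/2) + 3*(1/6)) = 3*(0 + 1/2) = 3*(1/2) = 3/2 ≈ 1.5000)
n(I, N) = -sqrt(6)/18 (n(I, N) = -sqrt(3/2 + 0)/9 = -sqrt(6)/18)
-416336 - (n(-13, -6) + 331*109) = -416336 - (-sqrt(6)/18 + 331*109) = -416336 - (-sqrt(6)/18 + 36079) = -416336 - (36079 - sqrt(6)/18) = -416336 + (-36079 + sqrt(6)/18) = -452415 + sqrt(6)/18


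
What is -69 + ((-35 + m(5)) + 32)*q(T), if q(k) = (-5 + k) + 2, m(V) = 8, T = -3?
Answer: -99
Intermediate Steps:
q(k) = -3 + k
-69 + ((-35 + m(5)) + 32)*q(T) = -69 + ((-35 + 8) + 32)*(-3 - 3) = -69 + (-27 + 32)*(-6) = -69 + 5*(-6) = -69 - 30 = -99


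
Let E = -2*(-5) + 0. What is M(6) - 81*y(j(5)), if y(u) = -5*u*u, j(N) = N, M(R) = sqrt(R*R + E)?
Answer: 10125 + sqrt(46) ≈ 10132.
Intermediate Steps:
E = 10 (E = 10 + 0 = 10)
M(R) = sqrt(10 + R**2) (M(R) = sqrt(R*R + 10) = sqrt(R**2 + 10) = sqrt(10 + R**2))
y(u) = -5*u**2
M(6) - 81*y(j(5)) = sqrt(10 + 6**2) - (-405)*5**2 = sqrt(10 + 36) - (-405)*25 = sqrt(46) - 81*(-125) = sqrt(46) + 10125 = 10125 + sqrt(46)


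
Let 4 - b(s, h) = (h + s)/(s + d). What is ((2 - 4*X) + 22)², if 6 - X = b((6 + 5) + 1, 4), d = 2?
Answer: 6400/49 ≈ 130.61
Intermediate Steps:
b(s, h) = 4 - (h + s)/(2 + s) (b(s, h) = 4 - (h + s)/(s + 2) = 4 - (h + s)/(2 + s))
X = 22/7 (X = 6 - (8 - 1*4 + 3*((6 + 5) + 1))/(2 + ((6 + 5) + 1)) = 6 - (8 - 4 + 3*(11 + 1))/(2 + (11 + 1)) = 6 - (8 - 4 + 3*12)/(2 + 12) = 6 - (8 - 4 + 36)/14 = 6 - 40/14 = 6 - 1*20/7 = 6 - 20/7 = 22/7 ≈ 3.1429)
((2 - 4*X) + 22)² = ((2 - 4*22/7) + 22)² = ((2 - 88/7) + 22)² = (-74/7 + 22)² = (80/7)² = 6400/49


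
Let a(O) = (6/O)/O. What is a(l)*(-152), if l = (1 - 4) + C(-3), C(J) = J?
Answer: -76/3 ≈ -25.333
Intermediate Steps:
l = -6 (l = (1 - 4) - 3 = -3 - 3 = -6)
a(O) = 6/O²
a(l)*(-152) = (6/(-6)²)*(-152) = (6*(1/36))*(-152) = (⅙)*(-152) = -76/3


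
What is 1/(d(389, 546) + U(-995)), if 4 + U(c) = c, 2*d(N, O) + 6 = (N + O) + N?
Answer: -1/340 ≈ -0.0029412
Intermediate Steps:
d(N, O) = -3 + N + O/2 (d(N, O) = -3 + ((N + O) + N)/2 = -3 + (O + 2*N)/2 = -3 + (N + O/2) = -3 + N + O/2)
U(c) = -4 + c
1/(d(389, 546) + U(-995)) = 1/((-3 + 389 + (½)*546) + (-4 - 995)) = 1/((-3 + 389 + 273) - 999) = 1/(659 - 999) = 1/(-340) = -1/340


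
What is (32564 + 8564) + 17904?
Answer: 59032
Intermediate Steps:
(32564 + 8564) + 17904 = 41128 + 17904 = 59032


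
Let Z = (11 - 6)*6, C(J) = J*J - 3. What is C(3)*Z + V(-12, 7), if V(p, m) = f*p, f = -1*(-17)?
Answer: -24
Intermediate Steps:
C(J) = -3 + J² (C(J) = J² - 3 = -3 + J²)
f = 17
Z = 30 (Z = 5*6 = 30)
V(p, m) = 17*p
C(3)*Z + V(-12, 7) = (-3 + 3²)*30 + 17*(-12) = (-3 + 9)*30 - 204 = 6*30 - 204 = 180 - 204 = -24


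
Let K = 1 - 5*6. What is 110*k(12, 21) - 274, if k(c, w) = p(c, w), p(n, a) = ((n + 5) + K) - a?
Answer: -3904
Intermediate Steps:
K = -29 (K = 1 - 30 = -29)
p(n, a) = -24 + n - a (p(n, a) = ((n + 5) - 29) - a = ((5 + n) - 29) - a = (-24 + n) - a = -24 + n - a)
k(c, w) = -24 + c - w
110*k(12, 21) - 274 = 110*(-24 + 12 - 1*21) - 274 = 110*(-24 + 12 - 21) - 274 = 110*(-33) - 274 = -3630 - 274 = -3904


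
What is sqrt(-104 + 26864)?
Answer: 2*sqrt(6690) ≈ 163.58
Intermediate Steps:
sqrt(-104 + 26864) = sqrt(26760) = 2*sqrt(6690)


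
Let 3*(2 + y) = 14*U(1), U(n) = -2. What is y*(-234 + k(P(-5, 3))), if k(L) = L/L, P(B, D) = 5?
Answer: 7922/3 ≈ 2640.7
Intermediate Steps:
k(L) = 1
y = -34/3 (y = -2 + (14*(-2))/3 = -2 + (⅓)*(-28) = -2 - 28/3 = -34/3 ≈ -11.333)
y*(-234 + k(P(-5, 3))) = -34*(-234 + 1)/3 = -34/3*(-233) = 7922/3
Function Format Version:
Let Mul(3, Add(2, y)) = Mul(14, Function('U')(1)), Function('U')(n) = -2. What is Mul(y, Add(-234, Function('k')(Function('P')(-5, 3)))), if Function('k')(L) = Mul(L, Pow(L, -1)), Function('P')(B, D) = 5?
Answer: Rational(7922, 3) ≈ 2640.7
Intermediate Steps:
Function('k')(L) = 1
y = Rational(-34, 3) (y = Add(-2, Mul(Rational(1, 3), Mul(14, -2))) = Add(-2, Mul(Rational(1, 3), -28)) = Add(-2, Rational(-28, 3)) = Rational(-34, 3) ≈ -11.333)
Mul(y, Add(-234, Function('k')(Function('P')(-5, 3)))) = Mul(Rational(-34, 3), Add(-234, 1)) = Mul(Rational(-34, 3), -233) = Rational(7922, 3)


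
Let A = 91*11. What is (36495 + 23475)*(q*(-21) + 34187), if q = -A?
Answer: 3310823760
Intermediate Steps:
A = 1001
q = -1001 (q = -1*1001 = -1001)
(36495 + 23475)*(q*(-21) + 34187) = (36495 + 23475)*(-1001*(-21) + 34187) = 59970*(21021 + 34187) = 59970*55208 = 3310823760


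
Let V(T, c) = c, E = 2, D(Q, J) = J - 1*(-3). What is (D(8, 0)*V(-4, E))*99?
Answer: 594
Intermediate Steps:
D(Q, J) = 3 + J (D(Q, J) = J + 3 = 3 + J)
(D(8, 0)*V(-4, E))*99 = ((3 + 0)*2)*99 = (3*2)*99 = 6*99 = 594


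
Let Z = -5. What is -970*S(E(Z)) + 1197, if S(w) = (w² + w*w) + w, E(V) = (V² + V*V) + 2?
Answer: -5295003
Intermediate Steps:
E(V) = 2 + 2*V² (E(V) = (V² + V²) + 2 = 2*V² + 2 = 2 + 2*V²)
S(w) = w + 2*w² (S(w) = (w² + w²) + w = 2*w² + w = w + 2*w²)
-970*S(E(Z)) + 1197 = -970*(2 + 2*(-5)²)*(1 + 2*(2 + 2*(-5)²)) + 1197 = -970*(2 + 2*25)*(1 + 2*(2 + 2*25)) + 1197 = -970*(2 + 50)*(1 + 2*(2 + 50)) + 1197 = -50440*(1 + 2*52) + 1197 = -50440*(1 + 104) + 1197 = -50440*105 + 1197 = -970*5460 + 1197 = -5296200 + 1197 = -5295003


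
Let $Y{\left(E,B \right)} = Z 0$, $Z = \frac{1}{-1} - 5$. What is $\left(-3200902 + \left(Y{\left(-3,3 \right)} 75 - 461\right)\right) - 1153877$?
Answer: $-4355240$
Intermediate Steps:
$Z = -6$ ($Z = -1 - 5 = -6$)
$Y{\left(E,B \right)} = 0$ ($Y{\left(E,B \right)} = \left(-6\right) 0 = 0$)
$\left(-3200902 + \left(Y{\left(-3,3 \right)} 75 - 461\right)\right) - 1153877 = \left(-3200902 + \left(0 \cdot 75 - 461\right)\right) - 1153877 = \left(-3200902 + \left(0 - 461\right)\right) - 1153877 = \left(-3200902 - 461\right) - 1153877 = -3201363 - 1153877 = -4355240$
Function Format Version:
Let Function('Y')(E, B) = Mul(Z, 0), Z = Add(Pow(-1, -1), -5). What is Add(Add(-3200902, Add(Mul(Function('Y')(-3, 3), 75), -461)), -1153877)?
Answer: -4355240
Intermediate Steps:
Z = -6 (Z = Add(-1, -5) = -6)
Function('Y')(E, B) = 0 (Function('Y')(E, B) = Mul(-6, 0) = 0)
Add(Add(-3200902, Add(Mul(Function('Y')(-3, 3), 75), -461)), -1153877) = Add(Add(-3200902, Add(Mul(0, 75), -461)), -1153877) = Add(Add(-3200902, Add(0, -461)), -1153877) = Add(Add(-3200902, -461), -1153877) = Add(-3201363, -1153877) = -4355240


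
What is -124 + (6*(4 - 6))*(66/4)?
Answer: -322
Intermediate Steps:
-124 + (6*(4 - 6))*(66/4) = -124 + (6*(-2))*(66*(¼)) = -124 - 12*33/2 = -124 - 198 = -322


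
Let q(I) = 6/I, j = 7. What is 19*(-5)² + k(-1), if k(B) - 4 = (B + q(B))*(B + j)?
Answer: 437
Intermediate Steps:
k(B) = 4 + (7 + B)*(B + 6/B) (k(B) = 4 + (B + 6/B)*(B + 7) = 4 + (B + 6/B)*(7 + B) = 4 + (7 + B)*(B + 6/B))
19*(-5)² + k(-1) = 19*(-5)² + (10 + (-1)² + 7*(-1) + 42/(-1)) = 19*25 + (10 + 1 - 7 + 42*(-1)) = 475 + (10 + 1 - 7 - 42) = 475 - 38 = 437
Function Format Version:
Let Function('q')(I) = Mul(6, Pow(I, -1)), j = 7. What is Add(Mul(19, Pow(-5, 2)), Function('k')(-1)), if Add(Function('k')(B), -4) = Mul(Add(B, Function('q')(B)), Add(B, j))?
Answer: 437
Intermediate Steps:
Function('k')(B) = Add(4, Mul(Add(7, B), Add(B, Mul(6, Pow(B, -1))))) (Function('k')(B) = Add(4, Mul(Add(B, Mul(6, Pow(B, -1))), Add(B, 7))) = Add(4, Mul(Add(B, Mul(6, Pow(B, -1))), Add(7, B))) = Add(4, Mul(Add(7, B), Add(B, Mul(6, Pow(B, -1))))))
Add(Mul(19, Pow(-5, 2)), Function('k')(-1)) = Add(Mul(19, Pow(-5, 2)), Add(10, Pow(-1, 2), Mul(7, -1), Mul(42, Pow(-1, -1)))) = Add(Mul(19, 25), Add(10, 1, -7, Mul(42, -1))) = Add(475, Add(10, 1, -7, -42)) = Add(475, -38) = 437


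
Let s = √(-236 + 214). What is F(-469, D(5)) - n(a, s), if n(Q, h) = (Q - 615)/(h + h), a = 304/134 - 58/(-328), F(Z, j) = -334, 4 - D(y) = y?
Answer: -334 - 6730749*I*√22/483472 ≈ -334.0 - 65.299*I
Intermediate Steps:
D(y) = 4 - y
a = 26871/10988 (a = 304*(1/134) - 58*(-1/328) = 152/67 + 29/164 = 26871/10988 ≈ 2.4455)
s = I*√22 (s = √(-22) = I*√22 ≈ 4.6904*I)
n(Q, h) = (-615 + Q)/(2*h) (n(Q, h) = (-615 + Q)/((2*h)) = (-615 + Q)*(1/(2*h)) = (-615 + Q)/(2*h))
F(-469, D(5)) - n(a, s) = -334 - (-615 + 26871/10988)/(2*(I*√22)) = -334 - (-I*√22/22)*(-6730749)/(2*10988) = -334 - 6730749*I*√22/483472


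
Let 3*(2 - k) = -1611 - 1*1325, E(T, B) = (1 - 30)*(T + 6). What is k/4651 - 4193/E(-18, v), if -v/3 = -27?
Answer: -19160371/1618548 ≈ -11.838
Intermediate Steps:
v = 81 (v = -3*(-27) = 81)
E(T, B) = -174 - 29*T (E(T, B) = -29*(6 + T) = -174 - 29*T)
k = 2942/3 (k = 2 - (-1611 - 1*1325)/3 = 2 - (-1611 - 1325)/3 = 2 - ⅓*(-2936) = 2 + 2936/3 = 2942/3 ≈ 980.67)
k/4651 - 4193/E(-18, v) = (2942/3)/4651 - 4193/(-174 - 29*(-18)) = (2942/3)*(1/4651) - 4193/(-174 + 522) = 2942/13953 - 4193/348 = -19160371/1618548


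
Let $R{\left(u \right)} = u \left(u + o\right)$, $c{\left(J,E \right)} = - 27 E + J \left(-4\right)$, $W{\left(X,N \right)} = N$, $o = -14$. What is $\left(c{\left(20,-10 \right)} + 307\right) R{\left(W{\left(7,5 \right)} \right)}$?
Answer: $-22365$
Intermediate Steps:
$c{\left(J,E \right)} = - 27 E - 4 J$
$R{\left(u \right)} = u \left(-14 + u\right)$ ($R{\left(u \right)} = u \left(u - 14\right) = u \left(-14 + u\right)$)
$\left(c{\left(20,-10 \right)} + 307\right) R{\left(W{\left(7,5 \right)} \right)} = \left(\left(\left(-27\right) \left(-10\right) - 80\right) + 307\right) 5 \left(-14 + 5\right) = \left(\left(270 - 80\right) + 307\right) 5 \left(-9\right) = \left(190 + 307\right) \left(-45\right) = 497 \left(-45\right) = -22365$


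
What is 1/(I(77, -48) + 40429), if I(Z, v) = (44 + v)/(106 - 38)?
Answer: 17/687292 ≈ 2.4735e-5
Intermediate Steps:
I(Z, v) = 11/17 + v/68 (I(Z, v) = (44 + v)/68 = (44 + v)*(1/68) = 11/17 + v/68)
1/(I(77, -48) + 40429) = 1/((11/17 + (1/68)*(-48)) + 40429) = 1/((11/17 - 12/17) + 40429) = 1/(-1/17 + 40429) = 1/(687292/17) = 17/687292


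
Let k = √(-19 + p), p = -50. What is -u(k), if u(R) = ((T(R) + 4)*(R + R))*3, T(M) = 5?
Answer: -54*I*√69 ≈ -448.56*I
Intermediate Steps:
k = I*√69 (k = √(-19 - 50) = √(-69) = I*√69 ≈ 8.3066*I)
u(R) = 54*R (u(R) = ((5 + 4)*(R + R))*3 = (9*(2*R))*3 = (18*R)*3 = 54*R)
-u(k) = -54*I*√69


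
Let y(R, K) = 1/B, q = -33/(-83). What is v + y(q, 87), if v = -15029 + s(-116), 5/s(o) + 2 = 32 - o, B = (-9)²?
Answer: -177732403/11826 ≈ -15029.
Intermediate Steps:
q = 33/83 (q = -33*(-1/83) = 33/83 ≈ 0.39759)
B = 81
s(o) = 5/(30 - o) (s(o) = 5/(-2 + (32 - o)) = 5/(30 - o))
y(R, K) = 1/81
v = -2194229/146 (v = -15029 - 5/(-30 - 116) = -15029 - 5/(-146) = -15029 - 5*(-1/146) = -15029 + 5/146 = -2194229/146 ≈ -15029.)
v + y(q, 87) = -2194229/146 + 1/81 = -177732403/11826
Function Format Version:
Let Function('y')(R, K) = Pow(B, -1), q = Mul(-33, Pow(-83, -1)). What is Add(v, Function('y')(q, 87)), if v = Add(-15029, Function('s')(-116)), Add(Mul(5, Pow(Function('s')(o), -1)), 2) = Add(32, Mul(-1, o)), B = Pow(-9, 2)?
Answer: Rational(-177732403, 11826) ≈ -15029.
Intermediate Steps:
q = Rational(33, 83) (q = Mul(-33, Rational(-1, 83)) = Rational(33, 83) ≈ 0.39759)
B = 81
Function('s')(o) = Mul(5, Pow(Add(30, Mul(-1, o)), -1)) (Function('s')(o) = Mul(5, Pow(Add(-2, Add(32, Mul(-1, o))), -1)) = Mul(5, Pow(Add(30, Mul(-1, o)), -1)))
Function('y')(R, K) = Rational(1, 81) (Function('y')(R, K) = Pow(81, -1) = Rational(1, 81))
v = Rational(-2194229, 146) (v = Add(-15029, Mul(-5, Pow(Add(-30, -116), -1))) = Add(-15029, Mul(-5, Pow(-146, -1))) = Add(-15029, Mul(-5, Rational(-1, 146))) = Add(-15029, Rational(5, 146)) = Rational(-2194229, 146) ≈ -15029.)
Add(v, Function('y')(q, 87)) = Add(Rational(-2194229, 146), Rational(1, 81)) = Rational(-177732403, 11826)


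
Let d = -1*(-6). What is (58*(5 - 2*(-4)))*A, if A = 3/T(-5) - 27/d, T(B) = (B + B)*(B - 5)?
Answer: -168519/50 ≈ -3370.4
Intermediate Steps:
d = 6
T(B) = 2*B*(-5 + B) (T(B) = (2*B)*(-5 + B) = 2*B*(-5 + B))
A = -447/100 (A = 3/((2*(-5)*(-5 - 5))) - 27/6 = 3/((2*(-5)*(-10))) - 27*1/6 = 3/100 - 9/2 = -447/100 ≈ -4.4700)
(58*(5 - 2*(-4)))*A = (58*(5 - 2*(-4)))*(-447/100) = (58*(5 + 8))*(-447/100) = (58*13)*(-447/100) = 754*(-447/100) = -168519/50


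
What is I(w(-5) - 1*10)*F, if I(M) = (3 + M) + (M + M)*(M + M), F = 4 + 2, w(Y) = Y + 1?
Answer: 4638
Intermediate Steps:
w(Y) = 1 + Y
F = 6
I(M) = 3 + M + 4*M**2 (I(M) = (3 + M) + (2*M)*(2*M) = (3 + M) + 4*M**2 = 3 + M + 4*M**2)
I(w(-5) - 1*10)*F = (3 + ((1 - 5) - 1*10) + 4*((1 - 5) - 1*10)**2)*6 = (3 + (-4 - 10) + 4*(-4 - 10)**2)*6 = (3 - 14 + 4*(-14)**2)*6 = (3 - 14 + 4*196)*6 = (3 - 14 + 784)*6 = 773*6 = 4638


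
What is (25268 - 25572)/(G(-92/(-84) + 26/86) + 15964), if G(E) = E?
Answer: -137256/7208377 ≈ -0.019041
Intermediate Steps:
(25268 - 25572)/(G(-92/(-84) + 26/86) + 15964) = (25268 - 25572)/((-92/(-84) + 26/86) + 15964) = -304/((-92*(-1/84) + 26*(1/86)) + 15964) = -304/((23/21 + 13/43) + 15964) = -304/(1262/903 + 15964) = -304/14416754/903 = -304*903/14416754 = -137256/7208377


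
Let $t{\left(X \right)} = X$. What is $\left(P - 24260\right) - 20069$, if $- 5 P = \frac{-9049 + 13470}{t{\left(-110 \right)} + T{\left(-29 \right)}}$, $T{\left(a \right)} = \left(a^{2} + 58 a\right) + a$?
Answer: $- \frac{217207679}{4900} \approx -44328.0$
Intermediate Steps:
$T{\left(a \right)} = a^{2} + 59 a$
$P = \frac{4421}{4900}$ ($P = - \frac{\left(-9049 + 13470\right) \frac{1}{-110 - 29 \left(59 - 29\right)}}{5} = - \frac{4421 \frac{1}{-110 - 870}}{5} = - \frac{4421 \frac{1}{-980}}{5} = - \frac{4421 \left(- \frac{1}{980}\right)}{5} = \left(- \frac{1}{5}\right) \left(- \frac{4421}{980}\right) = \frac{4421}{4900} \approx 0.90224$)
$\left(P - 24260\right) - 20069 = \left(\frac{4421}{4900} - 24260\right) - 20069 = - \frac{118869579}{4900} - 20069 = - \frac{217207679}{4900}$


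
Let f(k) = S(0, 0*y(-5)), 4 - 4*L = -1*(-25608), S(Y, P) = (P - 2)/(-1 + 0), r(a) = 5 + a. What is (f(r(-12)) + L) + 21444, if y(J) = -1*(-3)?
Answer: 15045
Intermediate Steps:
y(J) = 3
S(Y, P) = 2 - P (S(Y, P) = (-2 + P)/(-1) = (-2 + P)*(-1) = 2 - P)
L = -6401 (L = 1 - (-1)*(-25608)/4 = 1 - 1/4*25608 = 1 - 6402 = -6401)
f(k) = 2 (f(k) = 2 - 0*3 = 2 - 1*0 = 2 + 0 = 2)
(f(r(-12)) + L) + 21444 = (2 - 6401) + 21444 = -6399 + 21444 = 15045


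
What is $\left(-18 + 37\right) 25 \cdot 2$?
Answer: $950$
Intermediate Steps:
$\left(-18 + 37\right) 25 \cdot 2 = 19 \cdot 50 = 950$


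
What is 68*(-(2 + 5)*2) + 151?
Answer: -801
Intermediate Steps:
68*(-(2 + 5)*2) + 151 = 68*(-7*2) + 151 = 68*(-1*14) + 151 = 68*(-14) + 151 = -952 + 151 = -801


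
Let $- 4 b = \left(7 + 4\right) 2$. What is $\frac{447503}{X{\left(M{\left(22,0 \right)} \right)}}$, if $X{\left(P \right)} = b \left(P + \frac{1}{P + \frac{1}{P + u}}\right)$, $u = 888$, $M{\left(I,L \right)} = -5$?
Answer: $\frac{564365212}{36069} \approx 15647.0$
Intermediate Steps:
$b = - \frac{11}{2}$ ($b = - \frac{\left(7 + 4\right) 2}{4} = - \frac{11 \cdot 2}{4} = \left(- \frac{1}{4}\right) 22 = - \frac{11}{2} \approx -5.5$)
$X{\left(P \right)} = - \frac{11 P}{2} - \frac{11}{2 \left(P + \frac{1}{888 + P}\right)}$ ($X{\left(P \right)} = - \frac{11 \left(P + \frac{1}{P + \frac{1}{P + 888}}\right)}{2} = - \frac{11 \left(P + \frac{1}{P + \frac{1}{888 + P}}\right)}{2} = - \frac{11 P}{2} - \frac{11}{2 \left(P + \frac{1}{888 + P}\right)}$)
$\frac{447503}{X{\left(M{\left(22,0 \right)} \right)}} = \frac{447503}{\frac{11}{2} \frac{1}{1 + \left(-5\right)^{2} + 888 \left(-5\right)} \left(-888 - \left(-5\right)^{3} - 888 \left(-5\right)^{2} - -10\right)} = \frac{447503}{\frac{11}{2} \frac{1}{1 + 25 - 4440} \left(-888 - -125 - 22200 + 10\right)} = \frac{447503}{\frac{11}{2} \frac{1}{-4414} \left(-888 + 125 - 22200 + 10\right)} = \frac{447503}{\frac{11}{2} \left(- \frac{1}{4414}\right) \left(-22953\right)} = \frac{447503}{\frac{252483}{8828}} = 447503 \cdot \frac{8828}{252483} = \frac{564365212}{36069}$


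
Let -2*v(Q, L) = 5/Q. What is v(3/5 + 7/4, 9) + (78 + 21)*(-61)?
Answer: -283883/47 ≈ -6040.1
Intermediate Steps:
v(Q, L) = -5/(2*Q)
v(3/5 + 7/4, 9) + (78 + 21)*(-61) = -5/(2*(3/5 + 7/4)) + (78 + 21)*(-61) = -5/(2*(3*(1/5) + 7*(1/4))) + 99*(-61) = -5/(2*(3/5 + 7/4)) - 6039 = -5/(2*47/20) - 6039 = -5/2*20/47 - 6039 = -50/47 - 6039 = -283883/47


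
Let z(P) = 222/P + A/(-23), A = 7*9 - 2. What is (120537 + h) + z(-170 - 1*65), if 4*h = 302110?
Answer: 2119418363/10810 ≈ 1.9606e+5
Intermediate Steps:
h = 151055/2 (h = (¼)*302110 = 151055/2 ≈ 75528.)
A = 61 (A = 63 - 2 = 61)
z(P) = -61/23 + 222/P (z(P) = 222/P + 61/(-23) = 222/P + 61*(-1/23) = 222/P - 61/23 = -61/23 + 222/P)
(120537 + h) + z(-170 - 1*65) = (120537 + 151055/2) + (-61/23 + 222/(-170 - 1*65)) = 392129/2 + (-61/23 + 222/(-170 - 65)) = 392129/2 + (-61/23 + 222/(-235)) = 392129/2 + (-61/23 + 222*(-1/235)) = 392129/2 + (-61/23 - 222/235) = 392129/2 - 19441/5405 = 2119418363/10810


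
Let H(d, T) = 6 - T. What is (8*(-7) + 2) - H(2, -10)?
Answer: -70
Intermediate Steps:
(8*(-7) + 2) - H(2, -10) = (8*(-7) + 2) - (6 - 1*(-10)) = (-56 + 2) - (6 + 10) = -54 - 1*16 = -54 - 16 = -70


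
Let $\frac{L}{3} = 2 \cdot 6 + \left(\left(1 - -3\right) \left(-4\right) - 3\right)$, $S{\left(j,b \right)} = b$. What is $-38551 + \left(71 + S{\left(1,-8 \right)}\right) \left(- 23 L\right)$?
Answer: $-8122$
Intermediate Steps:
$L = -21$ ($L = 3 \left(2 \cdot 6 + \left(\left(1 - -3\right) \left(-4\right) - 3\right)\right) = 3 \left(12 + \left(\left(1 + 3\right) \left(-4\right) - 3\right)\right) = 3 \left(12 + \left(4 \left(-4\right) - 3\right)\right) = 3 \left(12 - 19\right) = 3 \left(-7\right) = -21$)
$-38551 + \left(71 + S{\left(1,-8 \right)}\right) \left(- 23 L\right) = -38551 + \left(71 - 8\right) \left(\left(-23\right) \left(-21\right)\right) = -38551 + 63 \cdot 483 = -38551 + 30429 = -8122$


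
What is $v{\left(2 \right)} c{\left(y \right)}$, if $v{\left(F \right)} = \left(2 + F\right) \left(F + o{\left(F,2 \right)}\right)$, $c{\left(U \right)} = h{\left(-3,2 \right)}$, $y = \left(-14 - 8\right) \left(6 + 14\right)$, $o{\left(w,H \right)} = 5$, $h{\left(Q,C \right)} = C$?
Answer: $56$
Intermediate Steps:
$y = -440$ ($y = \left(-22\right) 20 = -440$)
$c{\left(U \right)} = 2$
$v{\left(F \right)} = \left(2 + F\right) \left(5 + F\right)$ ($v{\left(F \right)} = \left(2 + F\right) \left(F + 5\right) = \left(2 + F\right) \left(5 + F\right)$)
$v{\left(2 \right)} c{\left(y \right)} = \left(10 + 2^{2} + 7 \cdot 2\right) 2 = \left(10 + 4 + 14\right) 2 = 28 \cdot 2 = 56$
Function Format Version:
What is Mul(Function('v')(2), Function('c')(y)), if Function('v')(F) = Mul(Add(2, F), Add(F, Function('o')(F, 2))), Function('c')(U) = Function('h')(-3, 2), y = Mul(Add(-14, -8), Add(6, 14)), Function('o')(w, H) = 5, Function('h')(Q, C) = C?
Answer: 56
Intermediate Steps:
y = -440 (y = Mul(-22, 20) = -440)
Function('c')(U) = 2
Function('v')(F) = Mul(Add(2, F), Add(5, F)) (Function('v')(F) = Mul(Add(2, F), Add(F, 5)) = Mul(Add(2, F), Add(5, F)))
Mul(Function('v')(2), Function('c')(y)) = Mul(Add(10, Pow(2, 2), Mul(7, 2)), 2) = Mul(Add(10, 4, 14), 2) = Mul(28, 2) = 56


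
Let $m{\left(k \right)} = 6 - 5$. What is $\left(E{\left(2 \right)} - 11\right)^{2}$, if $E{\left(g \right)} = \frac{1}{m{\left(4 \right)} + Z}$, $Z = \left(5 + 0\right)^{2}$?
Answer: $\frac{81225}{676} \approx 120.16$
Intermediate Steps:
$Z = 25$ ($Z = 5^{2} = 25$)
$m{\left(k \right)} = 1$ ($m{\left(k \right)} = 6 - 5 = 1$)
$E{\left(g \right)} = \frac{1}{26}$ ($E{\left(g \right)} = \frac{1}{1 + 25} = \frac{1}{26}$)
$\left(E{\left(2 \right)} - 11\right)^{2} = \left(\frac{1}{26} - 11\right)^{2} = \left(- \frac{285}{26}\right)^{2} = \frac{81225}{676}$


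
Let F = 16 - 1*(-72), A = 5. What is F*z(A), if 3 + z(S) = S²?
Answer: 1936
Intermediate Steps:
F = 88 (F = 16 + 72 = 88)
z(S) = -3 + S²
F*z(A) = 88*(-3 + 5²) = 88*(-3 + 25) = 88*22 = 1936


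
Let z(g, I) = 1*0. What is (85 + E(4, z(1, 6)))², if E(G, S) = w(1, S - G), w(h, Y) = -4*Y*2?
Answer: 13689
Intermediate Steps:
z(g, I) = 0
w(h, Y) = -8*Y
E(G, S) = -8*S + 8*G (E(G, S) = -8*(S - G) = -8*S + 8*G)
(85 + E(4, z(1, 6)))² = (85 + (-8*0 + 8*4))² = (85 + (0 + 32))² = (85 + 32)² = 117² = 13689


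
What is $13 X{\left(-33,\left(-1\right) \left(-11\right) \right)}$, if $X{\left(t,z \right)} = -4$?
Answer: $-52$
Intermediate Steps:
$13 X{\left(-33,\left(-1\right) \left(-11\right) \right)} = 13 \left(-4\right) = -52$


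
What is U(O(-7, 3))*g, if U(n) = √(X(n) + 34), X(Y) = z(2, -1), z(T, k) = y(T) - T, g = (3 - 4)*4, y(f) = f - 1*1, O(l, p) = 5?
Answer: -4*√33 ≈ -22.978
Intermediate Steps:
y(f) = -1 + f (y(f) = f - 1 = -1 + f)
g = -4 (g = -1*4 = -4)
z(T, k) = -1 (z(T, k) = (-1 + T) - T = -1)
X(Y) = -1
U(n) = √33 (U(n) = √(-1 + 34) = √33)
U(O(-7, 3))*g = √33*(-4) = -4*√33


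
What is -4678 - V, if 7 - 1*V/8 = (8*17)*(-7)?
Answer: -12350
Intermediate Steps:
V = 7672 (V = 56 - 8*8*17*(-7) = 56 - 1088*(-7) = 56 - 8*(-952) = 56 + 7616 = 7672)
-4678 - V = -4678 - 1*7672 = -4678 - 7672 = -12350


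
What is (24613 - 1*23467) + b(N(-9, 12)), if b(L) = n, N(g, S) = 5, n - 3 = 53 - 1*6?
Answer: 1196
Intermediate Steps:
n = 50 (n = 3 + (53 - 1*6) = 3 + (53 - 6) = 3 + 47 = 50)
b(L) = 50
(24613 - 1*23467) + b(N(-9, 12)) = (24613 - 1*23467) + 50 = (24613 - 23467) + 50 = 1146 + 50 = 1196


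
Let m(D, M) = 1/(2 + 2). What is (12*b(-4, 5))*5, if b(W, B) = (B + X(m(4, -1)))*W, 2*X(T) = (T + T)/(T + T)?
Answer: -1320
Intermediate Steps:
m(D, M) = ¼ (m(D, M) = 1/4 = ¼)
X(T) = ½ (X(T) = ((T + T)/(T + T))/2 = ((2*T)/((2*T)))/2 = ((2*T)*(1/(2*T)))/2 = (½)*1 = ½)
b(W, B) = W*(½ + B) (b(W, B) = (B + ½)*W = (½ + B)*W = W*(½ + B))
(12*b(-4, 5))*5 = (12*(-4*(½ + 5)))*5 = (12*(-4*11/2))*5 = (12*(-22))*5 = -264*5 = -1320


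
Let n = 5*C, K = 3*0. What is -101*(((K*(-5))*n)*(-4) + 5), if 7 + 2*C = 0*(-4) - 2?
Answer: -505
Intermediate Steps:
C = -9/2 (C = -7/2 + (0*(-4) - 2)/2 = -7/2 + (0 - 2)/2 = -7/2 + (1/2)*(-2) = -7/2 - 1 = -9/2 ≈ -4.5000)
K = 0
n = -45/2 (n = 5*(-9/2) = -45/2 ≈ -22.500)
-101*(((K*(-5))*n)*(-4) + 5) = -101*(((0*(-5))*(-45/2))*(-4) + 5) = -101*((0*(-45/2))*(-4) + 5) = -101*(0*(-4) + 5) = -101*(0 + 5) = -101*5 = -505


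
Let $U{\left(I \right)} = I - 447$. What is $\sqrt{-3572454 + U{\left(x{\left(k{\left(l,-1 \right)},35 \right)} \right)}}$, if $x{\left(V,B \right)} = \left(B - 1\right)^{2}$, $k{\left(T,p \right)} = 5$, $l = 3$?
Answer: $i \sqrt{3571745} \approx 1889.9 i$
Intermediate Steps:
$x{\left(V,B \right)} = \left(-1 + B\right)^{2}$
$U{\left(I \right)} = -447 + I$
$\sqrt{-3572454 + U{\left(x{\left(k{\left(l,-1 \right)},35 \right)} \right)}} = \sqrt{-3572454 - \left(447 - \left(-1 + 35\right)^{2}\right)} = \sqrt{-3572454 - \left(447 - 34^{2}\right)} = \sqrt{-3572454 + \left(-447 + 1156\right)} = \sqrt{-3572454 + 709} = \sqrt{-3571745} = i \sqrt{3571745}$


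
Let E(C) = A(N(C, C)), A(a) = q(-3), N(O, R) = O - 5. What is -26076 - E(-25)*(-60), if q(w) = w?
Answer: -26256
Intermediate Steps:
N(O, R) = -5 + O
A(a) = -3
E(C) = -3
-26076 - E(-25)*(-60) = -26076 - (-3)*(-60) = -26076 - 1*180 = -26076 - 180 = -26256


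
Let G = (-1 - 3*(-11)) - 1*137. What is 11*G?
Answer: -1155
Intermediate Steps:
G = -105 (G = (-1 + 33) - 137 = 32 - 137 = -105)
11*G = 11*(-105) = -1155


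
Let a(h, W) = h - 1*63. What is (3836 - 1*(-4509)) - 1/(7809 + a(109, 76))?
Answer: 65549974/7855 ≈ 8345.0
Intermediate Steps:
a(h, W) = -63 + h (a(h, W) = h - 63 = -63 + h)
(3836 - 1*(-4509)) - 1/(7809 + a(109, 76)) = (3836 - 1*(-4509)) - 1/(7809 + (-63 + 109)) = (3836 + 4509) - 1/(7809 + 46) = 8345 - 1/7855 = 65549974/7855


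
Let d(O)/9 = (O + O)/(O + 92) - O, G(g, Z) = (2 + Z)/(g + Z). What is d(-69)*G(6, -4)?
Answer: -567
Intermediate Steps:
G(g, Z) = (2 + Z)/(Z + g)
d(O) = -9*O + 18*O/(92 + O) (d(O) = 9*((O + O)/(O + 92) - O) = 9*((2*O)/(92 + O) - O) = 9*(2*O/(92 + O) - O) = 9*(-O + 2*O/(92 + O)) = -9*O + 18*O/(92 + O))
d(-69)*G(6, -4) = (-9*(-69)*(90 - 69)/(92 - 69))*((2 - 4)/(-4 + 6)) = (-9*(-69)*21/23)*(-2/2) = (-9*(-69)*1/23*21)*((1/2)*(-2)) = 567*(-1) = -567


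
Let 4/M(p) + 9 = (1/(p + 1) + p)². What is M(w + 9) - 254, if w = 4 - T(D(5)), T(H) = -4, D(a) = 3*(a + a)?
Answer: -23197286/91333 ≈ -253.99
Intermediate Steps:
D(a) = 6*a (D(a) = 3*(2*a) = 6*a)
w = 8 (w = 4 - 1*(-4) = 4 + 4 = 8)
M(p) = 4/(-9 + (p + 1/(1 + p))²) (M(p) = 4/(-9 + (1/(p + 1) + p)²) = 4/(-9 + (1/(1 + p) + p)²) = 4/(-9 + (p + 1/(1 + p))²))
M(w + 9) - 254 = -4*(1 + (8 + 9))²/(-(1 + (8 + 9) + (8 + 9)²)² + 9*(1 + (8 + 9))²) - 254 = -4*(1 + 17)²/(-(1 + 17 + 17²)² + 9*(1 + 17)²) - 254 = -4*18²/(-(1 + 17 + 289)² + 9*18²) - 254 = -4*324/(-1*307² + 9*324) - 254 = -4*324/(-1*94249 + 2916) - 254 = -4*324/(-94249 + 2916) - 254 = -4*324/(-91333) - 254 = -4*324*(-1/91333) - 254 = 1296/91333 - 254 = -23197286/91333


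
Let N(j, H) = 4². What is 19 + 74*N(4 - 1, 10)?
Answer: 1203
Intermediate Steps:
N(j, H) = 16
19 + 74*N(4 - 1, 10) = 19 + 74*16 = 19 + 1184 = 1203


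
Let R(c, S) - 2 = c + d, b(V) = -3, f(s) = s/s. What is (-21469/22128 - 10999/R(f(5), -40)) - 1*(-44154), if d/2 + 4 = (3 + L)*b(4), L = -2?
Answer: 10990586545/243408 ≈ 45153.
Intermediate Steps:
f(s) = 1
d = -14 (d = -8 + 2*((3 - 2)*(-3)) = -8 + 2*(1*(-3)) = -8 + 2*(-3) = -8 - 6 = -14)
R(c, S) = -12 + c (R(c, S) = 2 + (c - 14) = 2 + (-14 + c) = -12 + c)
(-21469/22128 - 10999/R(f(5), -40)) - 1*(-44154) = (-21469/22128 - 10999/(-12 + 1)) - 1*(-44154) = (-21469*1/22128 - 10999/(-11)) + 44154 = (-21469/22128 - 10999*(-1/11)) + 44154 = (-21469/22128 + 10999/11) + 44154 = 243149713/243408 + 44154 = 10990586545/243408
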